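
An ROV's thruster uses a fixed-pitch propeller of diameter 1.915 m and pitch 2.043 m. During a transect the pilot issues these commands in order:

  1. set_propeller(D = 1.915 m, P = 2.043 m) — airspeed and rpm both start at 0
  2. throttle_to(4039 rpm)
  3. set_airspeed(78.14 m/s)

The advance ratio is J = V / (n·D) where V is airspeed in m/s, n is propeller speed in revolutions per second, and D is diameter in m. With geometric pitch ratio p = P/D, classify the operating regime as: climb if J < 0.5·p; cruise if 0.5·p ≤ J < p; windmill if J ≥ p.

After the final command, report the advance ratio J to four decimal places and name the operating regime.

set_propeller: D = 1.915 m, P = 2.043 m (p = P/D = 1.066841); state ← (V=0, rpm=0)
throttle_to(4039): rpm ← 4039
set_airspeed(78.14): V ← 78.14 m/s
final state: V = 78.14 m/s, rpm = 4039 → n = rpm/60 = 67.316667 rev/s
J = V / (n·D) = 78.14 / (67.316667 × 1.915) = 0.606153
regime bands: climb J<0.5334 | cruise [0.5334, 1.0668) | windmill J≥1.0668
J = 0.6062 → cruise

J = 0.6062, regime = cruise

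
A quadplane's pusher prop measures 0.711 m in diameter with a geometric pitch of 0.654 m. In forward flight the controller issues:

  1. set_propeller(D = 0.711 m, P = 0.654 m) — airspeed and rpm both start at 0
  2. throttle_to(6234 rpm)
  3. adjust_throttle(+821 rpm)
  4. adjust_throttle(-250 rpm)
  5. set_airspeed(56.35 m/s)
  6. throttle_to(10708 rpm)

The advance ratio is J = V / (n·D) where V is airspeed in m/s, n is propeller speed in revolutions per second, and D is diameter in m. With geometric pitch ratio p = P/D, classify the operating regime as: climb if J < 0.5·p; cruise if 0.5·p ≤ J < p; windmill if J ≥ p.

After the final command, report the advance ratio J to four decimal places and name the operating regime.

set_propeller: D = 0.711 m, P = 0.654 m (p = P/D = 0.919831); state ← (V=0, rpm=0)
throttle_to(6234): rpm ← 6234
adjust_throttle(+821): rpm ← 6234 +821 = 7055
adjust_throttle(-250): rpm ← 7055 -250 = 6805
set_airspeed(56.35): V ← 56.35 m/s
throttle_to(10708): rpm ← 10708
final state: V = 56.35 m/s, rpm = 10708 → n = rpm/60 = 178.466667 rev/s
J = V / (n·D) = 56.35 / (178.466667 × 0.711) = 0.444086
regime bands: climb J<0.4599 | cruise [0.4599, 0.9198) | windmill J≥0.9198
J = 0.4441 → climb

J = 0.4441, regime = climb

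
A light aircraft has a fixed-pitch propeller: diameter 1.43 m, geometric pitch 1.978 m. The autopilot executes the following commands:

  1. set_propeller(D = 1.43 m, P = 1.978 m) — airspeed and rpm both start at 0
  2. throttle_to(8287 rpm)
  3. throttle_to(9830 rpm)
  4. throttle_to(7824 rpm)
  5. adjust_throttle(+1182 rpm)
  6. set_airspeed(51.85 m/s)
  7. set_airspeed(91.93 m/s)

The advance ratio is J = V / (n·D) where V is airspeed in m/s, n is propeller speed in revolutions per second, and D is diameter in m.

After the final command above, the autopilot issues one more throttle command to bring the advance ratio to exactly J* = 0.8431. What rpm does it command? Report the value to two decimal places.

rpm = 4575.02

set_propeller: D = 1.43 m, P = 1.978 m (p = P/D = 1.383217); state ← (V=0, rpm=0)
throttle_to(8287): rpm ← 8287
throttle_to(9830): rpm ← 9830
throttle_to(7824): rpm ← 7824
adjust_throttle(+1182): rpm ← 7824 +1182 = 9006
set_airspeed(51.85): V ← 51.85 m/s
set_airspeed(91.93): V ← 91.93 m/s
final state: V = 91.93 m/s, rpm = 9006 → n = rpm/60 = 150.100000 rev/s
target J* = 0.8431; solve J* = V/(n·D) for n: n = V/(J*·D) = 91.93/(0.8431 × 1.43) = 76.250401 rev/s
rpm = 60·n = 4575.024074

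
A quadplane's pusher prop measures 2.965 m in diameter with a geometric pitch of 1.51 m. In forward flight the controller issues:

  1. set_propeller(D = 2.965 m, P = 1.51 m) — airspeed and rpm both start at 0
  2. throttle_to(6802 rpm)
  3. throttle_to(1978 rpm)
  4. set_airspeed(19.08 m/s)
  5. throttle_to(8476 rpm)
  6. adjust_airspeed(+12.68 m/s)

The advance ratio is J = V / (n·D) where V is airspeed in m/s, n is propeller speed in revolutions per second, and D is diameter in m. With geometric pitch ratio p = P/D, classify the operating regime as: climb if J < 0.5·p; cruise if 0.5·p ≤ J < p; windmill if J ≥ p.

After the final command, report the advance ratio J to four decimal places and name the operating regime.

set_propeller: D = 2.965 m, P = 1.51 m (p = P/D = 0.509275); state ← (V=0, rpm=0)
throttle_to(6802): rpm ← 6802
throttle_to(1978): rpm ← 1978
set_airspeed(19.08): V ← 19.08 m/s
throttle_to(8476): rpm ← 8476
adjust_airspeed(+12.68): V ← 19.08 +12.68 = 31.76 m/s
final state: V = 31.76 m/s, rpm = 8476 → n = rpm/60 = 141.266667 rev/s
J = V / (n·D) = 31.76 / (141.266667 × 2.965) = 0.075826
regime bands: climb J<0.2546 | cruise [0.2546, 0.5093) | windmill J≥0.5093
J = 0.0758 → climb

J = 0.0758, regime = climb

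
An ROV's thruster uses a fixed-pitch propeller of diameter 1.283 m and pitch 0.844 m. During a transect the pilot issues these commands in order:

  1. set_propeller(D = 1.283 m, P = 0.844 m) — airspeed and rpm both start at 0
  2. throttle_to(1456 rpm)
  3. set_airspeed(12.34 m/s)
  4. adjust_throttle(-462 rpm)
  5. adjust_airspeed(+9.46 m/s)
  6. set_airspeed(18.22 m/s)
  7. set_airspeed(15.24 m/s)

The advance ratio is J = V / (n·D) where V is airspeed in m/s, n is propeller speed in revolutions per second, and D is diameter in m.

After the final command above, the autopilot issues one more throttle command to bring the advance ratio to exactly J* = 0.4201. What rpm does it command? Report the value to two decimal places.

rpm = 1696.51

set_propeller: D = 1.283 m, P = 0.844 m (p = P/D = 0.657833); state ← (V=0, rpm=0)
throttle_to(1456): rpm ← 1456
set_airspeed(12.34): V ← 12.34 m/s
adjust_throttle(-462): rpm ← 1456 -462 = 994
adjust_airspeed(+9.46): V ← 12.34 +9.46 = 21.8 m/s
set_airspeed(18.22): V ← 18.22 m/s
set_airspeed(15.24): V ← 15.24 m/s
final state: V = 15.24 m/s, rpm = 994 → n = rpm/60 = 16.566667 rev/s
target J* = 0.4201; solve J* = V/(n·D) for n: n = V/(J*·D) = 15.24/(0.4201 × 1.283) = 28.275196 rev/s
rpm = 60·n = 1696.511780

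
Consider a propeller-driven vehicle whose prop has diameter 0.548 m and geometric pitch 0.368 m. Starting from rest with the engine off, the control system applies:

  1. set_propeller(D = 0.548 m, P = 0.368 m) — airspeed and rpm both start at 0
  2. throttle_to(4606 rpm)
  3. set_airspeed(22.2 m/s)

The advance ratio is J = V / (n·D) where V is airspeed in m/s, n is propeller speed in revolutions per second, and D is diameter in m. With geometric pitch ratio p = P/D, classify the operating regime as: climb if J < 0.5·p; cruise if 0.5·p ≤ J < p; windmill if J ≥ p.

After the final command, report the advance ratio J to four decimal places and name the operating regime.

J = 0.5277, regime = cruise

set_propeller: D = 0.548 m, P = 0.368 m (p = P/D = 0.671533); state ← (V=0, rpm=0)
throttle_to(4606): rpm ← 4606
set_airspeed(22.2): V ← 22.2 m/s
final state: V = 22.2 m/s, rpm = 4606 → n = rpm/60 = 76.766667 rev/s
J = V / (n·D) = 22.2 / (76.766667 × 0.548) = 0.527715
regime bands: climb J<0.3358 | cruise [0.3358, 0.6715) | windmill J≥0.6715
J = 0.5277 → cruise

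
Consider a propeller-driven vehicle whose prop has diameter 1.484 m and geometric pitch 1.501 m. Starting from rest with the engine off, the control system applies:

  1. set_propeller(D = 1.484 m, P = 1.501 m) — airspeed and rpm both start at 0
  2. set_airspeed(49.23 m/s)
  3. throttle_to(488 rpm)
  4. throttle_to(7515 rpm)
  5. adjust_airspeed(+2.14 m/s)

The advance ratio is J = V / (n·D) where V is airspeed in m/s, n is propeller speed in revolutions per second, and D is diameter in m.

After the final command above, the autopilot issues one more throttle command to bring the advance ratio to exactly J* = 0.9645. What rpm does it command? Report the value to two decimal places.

set_propeller: D = 1.484 m, P = 1.501 m (p = P/D = 1.011456); state ← (V=0, rpm=0)
set_airspeed(49.23): V ← 49.23 m/s
throttle_to(488): rpm ← 488
throttle_to(7515): rpm ← 7515
adjust_airspeed(+2.14): V ← 49.23 +2.14 = 51.37 m/s
final state: V = 51.37 m/s, rpm = 7515 → n = rpm/60 = 125.250000 rev/s
target J* = 0.9645; solve J* = V/(n·D) for n: n = V/(J*·D) = 51.37/(0.9645 × 1.484) = 35.889998 rev/s
rpm = 60·n = 2153.399873

rpm = 2153.40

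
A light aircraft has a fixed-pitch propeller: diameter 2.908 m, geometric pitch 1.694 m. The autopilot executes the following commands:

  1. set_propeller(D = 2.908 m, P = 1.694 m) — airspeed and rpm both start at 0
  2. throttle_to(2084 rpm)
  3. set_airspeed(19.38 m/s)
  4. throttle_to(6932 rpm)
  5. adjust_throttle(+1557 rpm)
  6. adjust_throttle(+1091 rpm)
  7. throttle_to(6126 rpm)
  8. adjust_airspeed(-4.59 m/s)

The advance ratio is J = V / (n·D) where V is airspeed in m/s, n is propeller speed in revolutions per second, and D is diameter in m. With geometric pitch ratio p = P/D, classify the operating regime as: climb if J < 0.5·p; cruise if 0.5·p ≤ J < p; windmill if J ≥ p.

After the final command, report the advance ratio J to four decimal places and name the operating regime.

set_propeller: D = 2.908 m, P = 1.694 m (p = P/D = 0.582531); state ← (V=0, rpm=0)
throttle_to(2084): rpm ← 2084
set_airspeed(19.38): V ← 19.38 m/s
throttle_to(6932): rpm ← 6932
adjust_throttle(+1557): rpm ← 6932 +1557 = 8489
adjust_throttle(+1091): rpm ← 8489 +1091 = 9580
throttle_to(6126): rpm ← 6126
adjust_airspeed(-4.59): V ← 19.38 -4.59 = 14.79 m/s
final state: V = 14.79 m/s, rpm = 6126 → n = rpm/60 = 102.100000 rev/s
J = V / (n·D) = 14.79 / (102.100000 × 2.908) = 0.049814
regime bands: climb J<0.2913 | cruise [0.2913, 0.5825) | windmill J≥0.5825
J = 0.0498 → climb

J = 0.0498, regime = climb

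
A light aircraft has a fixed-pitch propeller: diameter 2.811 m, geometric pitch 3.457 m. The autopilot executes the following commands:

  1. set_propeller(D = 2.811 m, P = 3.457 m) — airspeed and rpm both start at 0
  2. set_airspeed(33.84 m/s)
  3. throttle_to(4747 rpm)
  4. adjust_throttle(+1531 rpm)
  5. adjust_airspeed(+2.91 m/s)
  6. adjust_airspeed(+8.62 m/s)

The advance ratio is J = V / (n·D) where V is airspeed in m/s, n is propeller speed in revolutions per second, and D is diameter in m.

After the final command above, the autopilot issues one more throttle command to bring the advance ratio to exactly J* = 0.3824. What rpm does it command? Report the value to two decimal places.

rpm = 2532.45

set_propeller: D = 2.811 m, P = 3.457 m (p = P/D = 1.229811); state ← (V=0, rpm=0)
set_airspeed(33.84): V ← 33.84 m/s
throttle_to(4747): rpm ← 4747
adjust_throttle(+1531): rpm ← 4747 +1531 = 6278
adjust_airspeed(+2.91): V ← 33.84 +2.91 = 36.75 m/s
adjust_airspeed(+8.62): V ← 36.75 +8.62 = 45.37 m/s
final state: V = 45.37 m/s, rpm = 6278 → n = rpm/60 = 104.633333 rev/s
target J* = 0.3824; solve J* = V/(n·D) for n: n = V/(J*·D) = 45.37/(0.3824 × 2.811) = 42.207541 rev/s
rpm = 60·n = 2532.452454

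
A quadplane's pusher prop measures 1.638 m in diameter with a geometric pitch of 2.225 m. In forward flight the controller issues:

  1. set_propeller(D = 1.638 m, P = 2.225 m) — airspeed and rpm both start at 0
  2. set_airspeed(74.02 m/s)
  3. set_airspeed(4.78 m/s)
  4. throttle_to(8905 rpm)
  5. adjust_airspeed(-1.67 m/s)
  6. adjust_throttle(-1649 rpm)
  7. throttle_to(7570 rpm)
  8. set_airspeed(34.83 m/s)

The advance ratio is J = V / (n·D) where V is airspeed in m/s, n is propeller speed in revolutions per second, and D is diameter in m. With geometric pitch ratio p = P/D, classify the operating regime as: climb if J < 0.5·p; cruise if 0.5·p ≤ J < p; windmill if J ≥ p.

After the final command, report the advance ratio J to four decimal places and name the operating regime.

J = 0.1685, regime = climb

set_propeller: D = 1.638 m, P = 2.225 m (p = P/D = 1.358364); state ← (V=0, rpm=0)
set_airspeed(74.02): V ← 74.02 m/s
set_airspeed(4.78): V ← 4.78 m/s
throttle_to(8905): rpm ← 8905
adjust_airspeed(-1.67): V ← 4.78 -1.67 = 3.11 m/s
adjust_throttle(-1649): rpm ← 8905 -1649 = 7256
throttle_to(7570): rpm ← 7570
set_airspeed(34.83): V ← 34.83 m/s
final state: V = 34.83 m/s, rpm = 7570 → n = rpm/60 = 126.166667 rev/s
J = V / (n·D) = 34.83 / (126.166667 × 1.638) = 0.168537
regime bands: climb J<0.6792 | cruise [0.6792, 1.3584) | windmill J≥1.3584
J = 0.1685 → climb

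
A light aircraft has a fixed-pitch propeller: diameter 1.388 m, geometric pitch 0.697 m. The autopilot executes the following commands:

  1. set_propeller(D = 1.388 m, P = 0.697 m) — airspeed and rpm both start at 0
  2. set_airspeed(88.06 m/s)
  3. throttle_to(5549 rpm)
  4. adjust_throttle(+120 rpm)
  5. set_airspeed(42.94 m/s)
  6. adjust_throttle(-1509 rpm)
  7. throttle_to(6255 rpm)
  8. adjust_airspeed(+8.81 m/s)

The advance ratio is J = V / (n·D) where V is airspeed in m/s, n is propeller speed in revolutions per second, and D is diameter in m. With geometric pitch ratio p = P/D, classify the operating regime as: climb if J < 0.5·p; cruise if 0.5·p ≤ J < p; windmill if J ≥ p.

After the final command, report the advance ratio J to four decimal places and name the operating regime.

J = 0.3576, regime = cruise

set_propeller: D = 1.388 m, P = 0.697 m (p = P/D = 0.502161); state ← (V=0, rpm=0)
set_airspeed(88.06): V ← 88.06 m/s
throttle_to(5549): rpm ← 5549
adjust_throttle(+120): rpm ← 5549 +120 = 5669
set_airspeed(42.94): V ← 42.94 m/s
adjust_throttle(-1509): rpm ← 5669 -1509 = 4160
throttle_to(6255): rpm ← 6255
adjust_airspeed(+8.81): V ← 42.94 +8.81 = 51.75 m/s
final state: V = 51.75 m/s, rpm = 6255 → n = rpm/60 = 104.250000 rev/s
J = V / (n·D) = 51.75 / (104.250000 × 1.388) = 0.357639
regime bands: climb J<0.2511 | cruise [0.2511, 0.5022) | windmill J≥0.5022
J = 0.3576 → cruise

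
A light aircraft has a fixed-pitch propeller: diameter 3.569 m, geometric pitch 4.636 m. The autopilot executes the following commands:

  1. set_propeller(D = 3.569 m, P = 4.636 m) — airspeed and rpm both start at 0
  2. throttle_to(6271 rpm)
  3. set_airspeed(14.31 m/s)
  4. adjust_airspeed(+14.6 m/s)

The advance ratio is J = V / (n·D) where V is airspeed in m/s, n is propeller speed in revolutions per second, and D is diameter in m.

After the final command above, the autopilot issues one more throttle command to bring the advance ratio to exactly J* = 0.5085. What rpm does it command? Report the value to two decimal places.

set_propeller: D = 3.569 m, P = 4.636 m (p = P/D = 1.298963); state ← (V=0, rpm=0)
throttle_to(6271): rpm ← 6271
set_airspeed(14.31): V ← 14.31 m/s
adjust_airspeed(+14.6): V ← 14.31 +14.6 = 28.91 m/s
final state: V = 28.91 m/s, rpm = 6271 → n = rpm/60 = 104.516667 rev/s
target J* = 0.5085; solve J* = V/(n·D) for n: n = V/(J*·D) = 28.91/(0.5085 × 3.569) = 15.929810 rev/s
rpm = 60·n = 955.788579

rpm = 955.79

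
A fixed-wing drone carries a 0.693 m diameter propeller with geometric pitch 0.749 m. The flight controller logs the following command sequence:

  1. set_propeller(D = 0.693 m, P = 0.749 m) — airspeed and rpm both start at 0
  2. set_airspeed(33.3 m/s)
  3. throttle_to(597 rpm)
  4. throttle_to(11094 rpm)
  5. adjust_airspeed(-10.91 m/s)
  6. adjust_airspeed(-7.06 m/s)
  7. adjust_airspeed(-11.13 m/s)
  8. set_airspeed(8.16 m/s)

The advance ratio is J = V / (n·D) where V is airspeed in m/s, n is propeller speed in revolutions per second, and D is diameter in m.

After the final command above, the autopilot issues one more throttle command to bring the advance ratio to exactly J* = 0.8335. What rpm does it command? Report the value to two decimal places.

rpm = 847.62

set_propeller: D = 0.693 m, P = 0.749 m (p = P/D = 1.080808); state ← (V=0, rpm=0)
set_airspeed(33.3): V ← 33.3 m/s
throttle_to(597): rpm ← 597
throttle_to(11094): rpm ← 11094
adjust_airspeed(-10.91): V ← 33.3 -10.91 = 22.39 m/s
adjust_airspeed(-7.06): V ← 22.39 -7.06 = 15.33 m/s
adjust_airspeed(-11.13): V ← 15.33 -11.13 = 4.2 m/s
set_airspeed(8.16): V ← 8.16 m/s
final state: V = 8.16 m/s, rpm = 11094 → n = rpm/60 = 184.900000 rev/s
target J* = 0.8335; solve J* = V/(n·D) for n: n = V/(J*·D) = 8.16/(0.8335 × 0.693) = 14.127045 rev/s
rpm = 60·n = 847.622683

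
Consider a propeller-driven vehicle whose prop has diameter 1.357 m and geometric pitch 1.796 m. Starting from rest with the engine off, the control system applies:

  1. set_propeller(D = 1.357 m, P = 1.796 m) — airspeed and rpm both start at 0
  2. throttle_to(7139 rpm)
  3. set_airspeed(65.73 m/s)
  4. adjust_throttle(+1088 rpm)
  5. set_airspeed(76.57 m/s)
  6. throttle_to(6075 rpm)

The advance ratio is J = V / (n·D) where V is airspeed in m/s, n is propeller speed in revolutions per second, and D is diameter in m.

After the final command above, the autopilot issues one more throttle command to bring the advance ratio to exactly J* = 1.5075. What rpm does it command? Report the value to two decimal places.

set_propeller: D = 1.357 m, P = 1.796 m (p = P/D = 1.323508); state ← (V=0, rpm=0)
throttle_to(7139): rpm ← 7139
set_airspeed(65.73): V ← 65.73 m/s
adjust_throttle(+1088): rpm ← 7139 +1088 = 8227
set_airspeed(76.57): V ← 76.57 m/s
throttle_to(6075): rpm ← 6075
final state: V = 76.57 m/s, rpm = 6075 → n = rpm/60 = 101.250000 rev/s
target J* = 1.5075; solve J* = V/(n·D) for n: n = V/(J*·D) = 76.57/(1.5075 × 1.357) = 37.430142 rev/s
rpm = 60·n = 2245.808540

rpm = 2245.81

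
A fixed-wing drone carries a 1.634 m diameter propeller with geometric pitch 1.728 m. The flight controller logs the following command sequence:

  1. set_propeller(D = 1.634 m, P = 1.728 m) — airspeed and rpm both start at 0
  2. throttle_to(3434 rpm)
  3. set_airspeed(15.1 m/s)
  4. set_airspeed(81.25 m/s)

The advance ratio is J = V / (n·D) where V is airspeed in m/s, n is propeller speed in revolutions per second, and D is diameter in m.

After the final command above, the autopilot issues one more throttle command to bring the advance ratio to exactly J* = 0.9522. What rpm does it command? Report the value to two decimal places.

set_propeller: D = 1.634 m, P = 1.728 m (p = P/D = 1.057528); state ← (V=0, rpm=0)
throttle_to(3434): rpm ← 3434
set_airspeed(15.1): V ← 15.1 m/s
set_airspeed(81.25): V ← 81.25 m/s
final state: V = 81.25 m/s, rpm = 3434 → n = rpm/60 = 57.233333 rev/s
target J* = 0.9522; solve J* = V/(n·D) for n: n = V/(J*·D) = 81.25/(0.9522 × 1.634) = 52.220754 rev/s
rpm = 60·n = 3133.245255

rpm = 3133.25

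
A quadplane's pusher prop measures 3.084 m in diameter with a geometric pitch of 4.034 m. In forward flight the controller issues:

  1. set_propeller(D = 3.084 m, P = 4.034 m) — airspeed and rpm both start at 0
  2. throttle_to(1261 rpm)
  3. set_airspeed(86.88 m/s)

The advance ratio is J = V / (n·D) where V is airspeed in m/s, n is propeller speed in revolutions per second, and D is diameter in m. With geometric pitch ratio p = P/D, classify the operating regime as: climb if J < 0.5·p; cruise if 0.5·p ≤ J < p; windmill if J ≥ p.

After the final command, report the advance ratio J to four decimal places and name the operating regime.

set_propeller: D = 3.084 m, P = 4.034 m (p = P/D = 1.308042); state ← (V=0, rpm=0)
throttle_to(1261): rpm ← 1261
set_airspeed(86.88): V ← 86.88 m/s
final state: V = 86.88 m/s, rpm = 1261 → n = rpm/60 = 21.016667 rev/s
J = V / (n·D) = 86.88 / (21.016667 × 3.084) = 1.340422
regime bands: climb J<0.6540 | cruise [0.6540, 1.3080) | windmill J≥1.3080
J = 1.3404 → windmill

J = 1.3404, regime = windmill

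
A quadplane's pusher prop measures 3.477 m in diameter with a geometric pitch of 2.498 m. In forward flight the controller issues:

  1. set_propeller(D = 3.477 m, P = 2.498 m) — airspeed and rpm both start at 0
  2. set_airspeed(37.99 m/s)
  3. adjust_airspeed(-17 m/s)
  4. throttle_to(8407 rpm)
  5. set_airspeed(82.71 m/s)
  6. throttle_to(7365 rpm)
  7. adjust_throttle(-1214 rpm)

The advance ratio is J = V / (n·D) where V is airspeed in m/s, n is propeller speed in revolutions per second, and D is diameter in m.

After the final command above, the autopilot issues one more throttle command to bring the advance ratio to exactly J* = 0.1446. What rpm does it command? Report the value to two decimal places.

set_propeller: D = 3.477 m, P = 2.498 m (p = P/D = 0.718435); state ← (V=0, rpm=0)
set_airspeed(37.99): V ← 37.99 m/s
adjust_airspeed(-17): V ← 37.99 -17 = 20.99 m/s
throttle_to(8407): rpm ← 8407
set_airspeed(82.71): V ← 82.71 m/s
throttle_to(7365): rpm ← 7365
adjust_throttle(-1214): rpm ← 7365 -1214 = 6151
final state: V = 82.71 m/s, rpm = 6151 → n = rpm/60 = 102.516667 rev/s
target J* = 0.1446; solve J* = V/(n·D) for n: n = V/(J*·D) = 82.71/(0.1446 × 3.477) = 164.507248 rev/s
rpm = 60·n = 9870.434879

rpm = 9870.43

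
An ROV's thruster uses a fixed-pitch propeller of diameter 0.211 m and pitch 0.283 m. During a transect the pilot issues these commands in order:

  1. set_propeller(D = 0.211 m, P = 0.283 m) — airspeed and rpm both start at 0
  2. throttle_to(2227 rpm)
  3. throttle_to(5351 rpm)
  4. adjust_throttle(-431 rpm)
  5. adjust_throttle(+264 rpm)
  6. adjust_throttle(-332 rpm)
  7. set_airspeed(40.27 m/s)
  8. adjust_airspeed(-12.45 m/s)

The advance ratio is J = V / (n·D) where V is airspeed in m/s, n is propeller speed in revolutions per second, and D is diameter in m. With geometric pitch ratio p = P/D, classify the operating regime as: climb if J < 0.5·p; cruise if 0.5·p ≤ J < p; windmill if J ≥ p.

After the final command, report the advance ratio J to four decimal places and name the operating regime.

set_propeller: D = 0.211 m, P = 0.283 m (p = P/D = 1.341232); state ← (V=0, rpm=0)
throttle_to(2227): rpm ← 2227
throttle_to(5351): rpm ← 5351
adjust_throttle(-431): rpm ← 5351 -431 = 4920
adjust_throttle(+264): rpm ← 4920 +264 = 5184
adjust_throttle(-332): rpm ← 5184 -332 = 4852
set_airspeed(40.27): V ← 40.27 m/s
adjust_airspeed(-12.45): V ← 40.27 -12.45 = 27.82 m/s
final state: V = 27.82 m/s, rpm = 4852 → n = rpm/60 = 80.866667 rev/s
J = V / (n·D) = 27.82 / (80.866667 × 0.211) = 1.630441
regime bands: climb J<0.6706 | cruise [0.6706, 1.3412) | windmill J≥1.3412
J = 1.6304 → windmill

J = 1.6304, regime = windmill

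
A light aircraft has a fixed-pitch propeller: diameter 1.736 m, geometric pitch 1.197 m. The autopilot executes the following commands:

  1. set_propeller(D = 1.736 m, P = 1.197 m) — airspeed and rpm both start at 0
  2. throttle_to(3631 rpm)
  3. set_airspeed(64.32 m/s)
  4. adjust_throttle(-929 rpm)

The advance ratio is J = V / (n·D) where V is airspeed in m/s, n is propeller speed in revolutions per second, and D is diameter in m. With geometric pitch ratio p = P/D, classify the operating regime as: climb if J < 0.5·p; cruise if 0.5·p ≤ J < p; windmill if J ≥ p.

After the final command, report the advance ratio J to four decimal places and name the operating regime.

set_propeller: D = 1.736 m, P = 1.197 m (p = P/D = 0.689516); state ← (V=0, rpm=0)
throttle_to(3631): rpm ← 3631
set_airspeed(64.32): V ← 64.32 m/s
adjust_throttle(-929): rpm ← 3631 -929 = 2702
final state: V = 64.32 m/s, rpm = 2702 → n = rpm/60 = 45.033333 rev/s
J = V / (n·D) = 64.32 / (45.033333 × 1.736) = 0.822739
regime bands: climb J<0.3448 | cruise [0.3448, 0.6895) | windmill J≥0.6895
J = 0.8227 → windmill

J = 0.8227, regime = windmill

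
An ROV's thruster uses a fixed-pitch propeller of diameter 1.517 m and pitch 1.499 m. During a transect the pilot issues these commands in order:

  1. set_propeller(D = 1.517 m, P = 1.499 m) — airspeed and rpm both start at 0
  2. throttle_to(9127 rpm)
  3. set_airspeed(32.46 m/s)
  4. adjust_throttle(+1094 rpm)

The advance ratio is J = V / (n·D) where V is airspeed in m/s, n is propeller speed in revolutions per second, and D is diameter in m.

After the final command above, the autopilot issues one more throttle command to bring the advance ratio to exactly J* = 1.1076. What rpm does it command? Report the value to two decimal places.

rpm = 1159.13

set_propeller: D = 1.517 m, P = 1.499 m (p = P/D = 0.988134); state ← (V=0, rpm=0)
throttle_to(9127): rpm ← 9127
set_airspeed(32.46): V ← 32.46 m/s
adjust_throttle(+1094): rpm ← 9127 +1094 = 10221
final state: V = 32.46 m/s, rpm = 10221 → n = rpm/60 = 170.350000 rev/s
target J* = 1.1076; solve J* = V/(n·D) for n: n = V/(J*·D) = 32.46/(1.1076 × 1.517) = 19.318793 rev/s
rpm = 60·n = 1159.127576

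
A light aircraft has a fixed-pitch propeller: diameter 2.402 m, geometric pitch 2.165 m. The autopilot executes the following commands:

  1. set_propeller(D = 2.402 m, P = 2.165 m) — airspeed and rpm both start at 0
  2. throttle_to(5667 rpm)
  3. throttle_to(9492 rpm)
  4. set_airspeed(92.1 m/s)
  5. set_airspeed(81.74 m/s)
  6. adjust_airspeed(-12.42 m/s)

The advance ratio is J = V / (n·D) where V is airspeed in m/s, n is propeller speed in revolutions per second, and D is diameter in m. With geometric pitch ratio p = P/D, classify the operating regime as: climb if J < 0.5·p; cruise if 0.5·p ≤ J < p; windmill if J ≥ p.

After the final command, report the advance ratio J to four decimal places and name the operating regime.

J = 0.1824, regime = climb

set_propeller: D = 2.402 m, P = 2.165 m (p = P/D = 0.901332); state ← (V=0, rpm=0)
throttle_to(5667): rpm ← 5667
throttle_to(9492): rpm ← 9492
set_airspeed(92.1): V ← 92.1 m/s
set_airspeed(81.74): V ← 81.74 m/s
adjust_airspeed(-12.42): V ← 81.74 -12.42 = 69.32 m/s
final state: V = 69.32 m/s, rpm = 9492 → n = rpm/60 = 158.200000 rev/s
J = V / (n·D) = 69.32 / (158.200000 × 2.402) = 0.182423
regime bands: climb J<0.4507 | cruise [0.4507, 0.9013) | windmill J≥0.9013
J = 0.1824 → climb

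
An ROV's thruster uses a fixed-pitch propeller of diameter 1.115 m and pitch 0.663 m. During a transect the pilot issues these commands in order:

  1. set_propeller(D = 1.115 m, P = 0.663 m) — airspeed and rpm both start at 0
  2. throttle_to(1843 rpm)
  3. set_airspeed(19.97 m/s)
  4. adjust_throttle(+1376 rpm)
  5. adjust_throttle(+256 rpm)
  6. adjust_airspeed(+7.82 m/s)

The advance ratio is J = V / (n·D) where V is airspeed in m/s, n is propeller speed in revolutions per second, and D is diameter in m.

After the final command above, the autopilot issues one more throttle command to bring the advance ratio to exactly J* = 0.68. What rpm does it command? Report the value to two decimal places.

rpm = 2199.16

set_propeller: D = 1.115 m, P = 0.663 m (p = P/D = 0.594619); state ← (V=0, rpm=0)
throttle_to(1843): rpm ← 1843
set_airspeed(19.97): V ← 19.97 m/s
adjust_throttle(+1376): rpm ← 1843 +1376 = 3219
adjust_throttle(+256): rpm ← 3219 +256 = 3475
adjust_airspeed(+7.82): V ← 19.97 +7.82 = 27.79 m/s
final state: V = 27.79 m/s, rpm = 3475 → n = rpm/60 = 57.916667 rev/s
target J* = 0.68; solve J* = V/(n·D) for n: n = V/(J*·D) = 27.79/(0.68 × 1.115) = 36.652598 rev/s
rpm = 60·n = 2199.155896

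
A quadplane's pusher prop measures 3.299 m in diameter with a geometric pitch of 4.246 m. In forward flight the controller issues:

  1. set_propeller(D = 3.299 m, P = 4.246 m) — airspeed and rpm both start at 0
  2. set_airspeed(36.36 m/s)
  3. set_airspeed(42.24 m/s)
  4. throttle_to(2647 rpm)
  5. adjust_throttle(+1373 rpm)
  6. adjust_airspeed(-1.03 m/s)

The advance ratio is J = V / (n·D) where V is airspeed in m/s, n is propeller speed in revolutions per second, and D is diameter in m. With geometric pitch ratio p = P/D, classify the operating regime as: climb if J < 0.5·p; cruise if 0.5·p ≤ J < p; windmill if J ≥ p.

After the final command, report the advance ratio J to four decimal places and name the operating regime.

set_propeller: D = 3.299 m, P = 4.246 m (p = P/D = 1.287057); state ← (V=0, rpm=0)
set_airspeed(36.36): V ← 36.36 m/s
set_airspeed(42.24): V ← 42.24 m/s
throttle_to(2647): rpm ← 2647
adjust_throttle(+1373): rpm ← 2647 +1373 = 4020
adjust_airspeed(-1.03): V ← 42.24 -1.03 = 41.21 m/s
final state: V = 41.21 m/s, rpm = 4020 → n = rpm/60 = 67.000000 rev/s
J = V / (n·D) = 41.21 / (67.000000 × 3.299) = 0.186443
regime bands: climb J<0.6435 | cruise [0.6435, 1.2871) | windmill J≥1.2871
J = 0.1864 → climb

J = 0.1864, regime = climb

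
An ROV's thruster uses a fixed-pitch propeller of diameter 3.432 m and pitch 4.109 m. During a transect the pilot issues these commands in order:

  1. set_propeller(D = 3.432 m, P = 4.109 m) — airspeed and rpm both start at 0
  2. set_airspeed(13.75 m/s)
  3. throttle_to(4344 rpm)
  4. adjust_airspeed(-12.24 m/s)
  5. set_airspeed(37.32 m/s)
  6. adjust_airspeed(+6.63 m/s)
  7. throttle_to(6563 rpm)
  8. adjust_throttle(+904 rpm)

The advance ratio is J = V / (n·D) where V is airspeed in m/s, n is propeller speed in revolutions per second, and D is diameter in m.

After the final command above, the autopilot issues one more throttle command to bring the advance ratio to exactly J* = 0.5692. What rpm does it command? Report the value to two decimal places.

rpm = 1349.89

set_propeller: D = 3.432 m, P = 4.109 m (p = P/D = 1.197261); state ← (V=0, rpm=0)
set_airspeed(13.75): V ← 13.75 m/s
throttle_to(4344): rpm ← 4344
adjust_airspeed(-12.24): V ← 13.75 -12.24 = 1.51 m/s
set_airspeed(37.32): V ← 37.32 m/s
adjust_airspeed(+6.63): V ← 37.32 +6.63 = 43.95 m/s
throttle_to(6563): rpm ← 6563
adjust_throttle(+904): rpm ← 6563 +904 = 7467
final state: V = 43.95 m/s, rpm = 7467 → n = rpm/60 = 124.450000 rev/s
target J* = 0.5692; solve J* = V/(n·D) for n: n = V/(J*·D) = 43.95/(0.5692 × 3.432) = 22.498145 rev/s
rpm = 60·n = 1349.888692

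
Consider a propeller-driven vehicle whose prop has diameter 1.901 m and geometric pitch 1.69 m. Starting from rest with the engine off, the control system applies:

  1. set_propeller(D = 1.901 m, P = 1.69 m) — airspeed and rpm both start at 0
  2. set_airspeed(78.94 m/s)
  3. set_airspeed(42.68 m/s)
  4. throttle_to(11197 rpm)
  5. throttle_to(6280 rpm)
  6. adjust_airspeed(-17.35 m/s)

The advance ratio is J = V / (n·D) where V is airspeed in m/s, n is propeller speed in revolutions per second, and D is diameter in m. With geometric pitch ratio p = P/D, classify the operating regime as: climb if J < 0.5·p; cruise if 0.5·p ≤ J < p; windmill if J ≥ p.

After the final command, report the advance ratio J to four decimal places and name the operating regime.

set_propeller: D = 1.901 m, P = 1.69 m (p = P/D = 0.889006); state ← (V=0, rpm=0)
set_airspeed(78.94): V ← 78.94 m/s
set_airspeed(42.68): V ← 42.68 m/s
throttle_to(11197): rpm ← 11197
throttle_to(6280): rpm ← 6280
adjust_airspeed(-17.35): V ← 42.68 -17.35 = 25.33 m/s
final state: V = 25.33 m/s, rpm = 6280 → n = rpm/60 = 104.666667 rev/s
J = V / (n·D) = 25.33 / (104.666667 × 1.901) = 0.127305
regime bands: climb J<0.4445 | cruise [0.4445, 0.8890) | windmill J≥0.8890
J = 0.1273 → climb

J = 0.1273, regime = climb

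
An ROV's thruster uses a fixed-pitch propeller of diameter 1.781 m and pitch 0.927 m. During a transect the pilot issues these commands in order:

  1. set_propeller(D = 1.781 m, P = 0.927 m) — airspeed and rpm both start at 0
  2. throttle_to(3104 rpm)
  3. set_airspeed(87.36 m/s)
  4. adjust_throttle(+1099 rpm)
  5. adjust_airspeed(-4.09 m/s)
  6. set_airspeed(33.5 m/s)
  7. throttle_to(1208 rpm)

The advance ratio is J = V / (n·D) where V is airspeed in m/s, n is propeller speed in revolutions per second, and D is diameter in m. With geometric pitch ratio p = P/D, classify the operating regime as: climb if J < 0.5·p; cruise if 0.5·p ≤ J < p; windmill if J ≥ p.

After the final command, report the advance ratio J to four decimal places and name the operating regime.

J = 0.9343, regime = windmill

set_propeller: D = 1.781 m, P = 0.927 m (p = P/D = 0.520494); state ← (V=0, rpm=0)
throttle_to(3104): rpm ← 3104
set_airspeed(87.36): V ← 87.36 m/s
adjust_throttle(+1099): rpm ← 3104 +1099 = 4203
adjust_airspeed(-4.09): V ← 87.36 -4.09 = 83.27 m/s
set_airspeed(33.5): V ← 33.5 m/s
throttle_to(1208): rpm ← 1208
final state: V = 33.5 m/s, rpm = 1208 → n = rpm/60 = 20.133333 rev/s
J = V / (n·D) = 33.5 / (20.133333 × 1.781) = 0.934255
regime bands: climb J<0.2602 | cruise [0.2602, 0.5205) | windmill J≥0.5205
J = 0.9343 → windmill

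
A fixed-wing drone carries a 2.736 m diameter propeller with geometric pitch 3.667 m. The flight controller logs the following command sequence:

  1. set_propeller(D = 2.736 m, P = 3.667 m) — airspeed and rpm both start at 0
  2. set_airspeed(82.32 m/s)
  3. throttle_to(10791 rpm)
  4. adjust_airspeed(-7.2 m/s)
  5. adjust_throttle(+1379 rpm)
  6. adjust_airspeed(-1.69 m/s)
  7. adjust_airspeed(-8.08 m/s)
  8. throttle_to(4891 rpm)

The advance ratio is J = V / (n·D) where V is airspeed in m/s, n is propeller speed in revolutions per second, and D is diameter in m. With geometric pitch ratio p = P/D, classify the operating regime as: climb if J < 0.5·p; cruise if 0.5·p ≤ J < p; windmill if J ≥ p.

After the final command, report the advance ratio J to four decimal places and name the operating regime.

set_propeller: D = 2.736 m, P = 3.667 m (p = P/D = 1.340278); state ← (V=0, rpm=0)
set_airspeed(82.32): V ← 82.32 m/s
throttle_to(10791): rpm ← 10791
adjust_airspeed(-7.2): V ← 82.32 -7.2 = 75.12 m/s
adjust_throttle(+1379): rpm ← 10791 +1379 = 12170
adjust_airspeed(-1.69): V ← 75.12 -1.69 = 73.43 m/s
adjust_airspeed(-8.08): V ← 73.43 -8.08 = 65.35 m/s
throttle_to(4891): rpm ← 4891
final state: V = 65.35 m/s, rpm = 4891 → n = rpm/60 = 81.516667 rev/s
J = V / (n·D) = 65.35 / (81.516667 × 2.736) = 0.293010
regime bands: climb J<0.6701 | cruise [0.6701, 1.3403) | windmill J≥1.3403
J = 0.2930 → climb

J = 0.2930, regime = climb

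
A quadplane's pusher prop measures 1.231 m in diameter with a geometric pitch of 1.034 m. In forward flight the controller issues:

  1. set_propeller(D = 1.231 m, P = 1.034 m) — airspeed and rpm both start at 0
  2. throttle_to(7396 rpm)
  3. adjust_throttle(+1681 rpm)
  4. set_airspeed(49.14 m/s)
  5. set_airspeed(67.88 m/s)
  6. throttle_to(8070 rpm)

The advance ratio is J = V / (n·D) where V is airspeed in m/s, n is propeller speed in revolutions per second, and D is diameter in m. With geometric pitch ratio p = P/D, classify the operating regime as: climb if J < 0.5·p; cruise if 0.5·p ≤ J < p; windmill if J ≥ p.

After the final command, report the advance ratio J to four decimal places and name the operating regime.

J = 0.4100, regime = climb

set_propeller: D = 1.231 m, P = 1.034 m (p = P/D = 0.839968); state ← (V=0, rpm=0)
throttle_to(7396): rpm ← 7396
adjust_throttle(+1681): rpm ← 7396 +1681 = 9077
set_airspeed(49.14): V ← 49.14 m/s
set_airspeed(67.88): V ← 67.88 m/s
throttle_to(8070): rpm ← 8070
final state: V = 67.88 m/s, rpm = 8070 → n = rpm/60 = 134.500000 rev/s
J = V / (n·D) = 67.88 / (134.500000 × 1.231) = 0.409979
regime bands: climb J<0.4200 | cruise [0.4200, 0.8400) | windmill J≥0.8400
J = 0.4100 → climb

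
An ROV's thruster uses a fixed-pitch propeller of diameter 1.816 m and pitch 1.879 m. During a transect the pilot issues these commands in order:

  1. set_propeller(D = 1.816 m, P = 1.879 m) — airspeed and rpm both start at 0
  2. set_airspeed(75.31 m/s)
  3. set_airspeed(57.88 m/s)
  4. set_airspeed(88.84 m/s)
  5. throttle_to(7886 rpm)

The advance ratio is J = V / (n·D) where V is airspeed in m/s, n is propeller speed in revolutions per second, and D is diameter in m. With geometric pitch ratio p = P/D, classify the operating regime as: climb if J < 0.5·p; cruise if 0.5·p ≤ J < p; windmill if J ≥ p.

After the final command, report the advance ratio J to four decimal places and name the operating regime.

J = 0.3722, regime = climb

set_propeller: D = 1.816 m, P = 1.879 m (p = P/D = 1.034692); state ← (V=0, rpm=0)
set_airspeed(75.31): V ← 75.31 m/s
set_airspeed(57.88): V ← 57.88 m/s
set_airspeed(88.84): V ← 88.84 m/s
throttle_to(7886): rpm ← 7886
final state: V = 88.84 m/s, rpm = 7886 → n = rpm/60 = 131.433333 rev/s
J = V / (n·D) = 88.84 / (131.433333 × 1.816) = 0.372209
regime bands: climb J<0.5173 | cruise [0.5173, 1.0347) | windmill J≥1.0347
J = 0.3722 → climb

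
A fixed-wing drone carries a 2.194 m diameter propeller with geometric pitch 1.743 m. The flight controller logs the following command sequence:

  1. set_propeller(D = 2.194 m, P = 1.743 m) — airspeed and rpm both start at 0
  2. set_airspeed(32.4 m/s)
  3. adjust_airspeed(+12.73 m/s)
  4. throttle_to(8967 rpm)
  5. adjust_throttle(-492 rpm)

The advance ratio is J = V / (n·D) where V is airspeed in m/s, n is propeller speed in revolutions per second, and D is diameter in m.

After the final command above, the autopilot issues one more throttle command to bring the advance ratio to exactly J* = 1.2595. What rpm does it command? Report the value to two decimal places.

set_propeller: D = 2.194 m, P = 1.743 m (p = P/D = 0.794439); state ← (V=0, rpm=0)
set_airspeed(32.4): V ← 32.4 m/s
adjust_airspeed(+12.73): V ← 32.4 +12.73 = 45.13 m/s
throttle_to(8967): rpm ← 8967
adjust_throttle(-492): rpm ← 8967 -492 = 8475
final state: V = 45.13 m/s, rpm = 8475 → n = rpm/60 = 141.250000 rev/s
target J* = 1.2595; solve J* = V/(n·D) for n: n = V/(J*·D) = 45.13/(1.2595 × 2.194) = 16.331668 rev/s
rpm = 60·n = 979.900070

rpm = 979.90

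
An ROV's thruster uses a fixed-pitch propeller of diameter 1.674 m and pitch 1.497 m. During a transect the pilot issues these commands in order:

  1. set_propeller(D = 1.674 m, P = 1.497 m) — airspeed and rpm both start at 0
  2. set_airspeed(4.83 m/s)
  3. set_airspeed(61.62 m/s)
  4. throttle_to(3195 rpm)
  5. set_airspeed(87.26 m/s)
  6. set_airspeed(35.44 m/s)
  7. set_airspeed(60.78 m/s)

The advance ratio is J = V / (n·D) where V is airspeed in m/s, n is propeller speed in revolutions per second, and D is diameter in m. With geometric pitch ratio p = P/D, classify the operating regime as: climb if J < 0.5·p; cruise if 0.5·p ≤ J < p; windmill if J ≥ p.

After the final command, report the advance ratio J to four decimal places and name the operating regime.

set_propeller: D = 1.674 m, P = 1.497 m (p = P/D = 0.894265); state ← (V=0, rpm=0)
set_airspeed(4.83): V ← 4.83 m/s
set_airspeed(61.62): V ← 61.62 m/s
throttle_to(3195): rpm ← 3195
set_airspeed(87.26): V ← 87.26 m/s
set_airspeed(35.44): V ← 35.44 m/s
set_airspeed(60.78): V ← 60.78 m/s
final state: V = 60.78 m/s, rpm = 3195 → n = rpm/60 = 53.250000 rev/s
J = V / (n·D) = 60.78 / (53.250000 × 1.674) = 0.681845
regime bands: climb J<0.4471 | cruise [0.4471, 0.8943) | windmill J≥0.8943
J = 0.6818 → cruise

J = 0.6818, regime = cruise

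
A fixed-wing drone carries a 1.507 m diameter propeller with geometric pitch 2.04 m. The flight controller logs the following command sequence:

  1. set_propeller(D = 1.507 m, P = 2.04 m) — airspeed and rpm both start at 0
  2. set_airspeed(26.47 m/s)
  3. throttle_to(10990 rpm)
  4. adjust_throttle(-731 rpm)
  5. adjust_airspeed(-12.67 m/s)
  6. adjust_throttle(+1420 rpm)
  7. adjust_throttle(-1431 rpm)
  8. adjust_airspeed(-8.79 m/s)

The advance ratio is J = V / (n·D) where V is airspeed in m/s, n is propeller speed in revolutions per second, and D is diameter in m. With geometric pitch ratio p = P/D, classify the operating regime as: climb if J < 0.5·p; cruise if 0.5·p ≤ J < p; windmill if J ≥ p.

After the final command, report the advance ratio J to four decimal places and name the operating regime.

J = 0.0195, regime = climb

set_propeller: D = 1.507 m, P = 2.04 m (p = P/D = 1.353683); state ← (V=0, rpm=0)
set_airspeed(26.47): V ← 26.47 m/s
throttle_to(10990): rpm ← 10990
adjust_throttle(-731): rpm ← 10990 -731 = 10259
adjust_airspeed(-12.67): V ← 26.47 -12.67 = 13.8 m/s
adjust_throttle(+1420): rpm ← 10259 +1420 = 11679
adjust_throttle(-1431): rpm ← 11679 -1431 = 10248
adjust_airspeed(-8.79): V ← 13.8 -8.79 = 5.01 m/s
final state: V = 5.01 m/s, rpm = 10248 → n = rpm/60 = 170.800000 rev/s
J = V / (n·D) = 5.01 / (170.800000 × 1.507) = 0.019464
regime bands: climb J<0.6768 | cruise [0.6768, 1.3537) | windmill J≥1.3537
J = 0.0195 → climb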